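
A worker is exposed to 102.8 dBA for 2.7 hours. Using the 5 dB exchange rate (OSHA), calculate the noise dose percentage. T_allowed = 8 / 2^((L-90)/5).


Given values:
  L = 102.8 dBA, T = 2.7 hours
Formula: T_allowed = 8 / 2^((L - 90) / 5)
Compute exponent: (102.8 - 90) / 5 = 2.56
Compute 2^(2.56) = 5.897077
T_allowed = 8 / 5.897077 = 1.356604 hours
Dose = (T / T_allowed) * 100
Dose = (2.7 / 1.356604) * 100 = 199.03

199.03 %


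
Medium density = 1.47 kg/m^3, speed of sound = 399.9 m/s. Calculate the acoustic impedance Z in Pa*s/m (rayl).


Given values:
  rho = 1.47 kg/m^3
  c = 399.9 m/s
Formula: Z = rho * c
Z = 1.47 * 399.9
Z = 587.85

587.85 rayl


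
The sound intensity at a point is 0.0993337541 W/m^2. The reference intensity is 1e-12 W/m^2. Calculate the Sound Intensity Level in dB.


Given values:
  I = 0.0993337541 W/m^2
  I_ref = 1e-12 W/m^2
Formula: SIL = 10 * log10(I / I_ref)
Compute ratio: I / I_ref = 99333754100
Compute log10: log10(99333754100) = 10.997097
Multiply: SIL = 10 * 10.997097 = 109.97

109.97 dB


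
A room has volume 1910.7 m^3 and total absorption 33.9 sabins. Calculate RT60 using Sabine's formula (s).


Given values:
  V = 1910.7 m^3
  A = 33.9 sabins
Formula: RT60 = 0.161 * V / A
Numerator: 0.161 * 1910.7 = 307.6227
RT60 = 307.6227 / 33.9 = 9.074

9.074 s


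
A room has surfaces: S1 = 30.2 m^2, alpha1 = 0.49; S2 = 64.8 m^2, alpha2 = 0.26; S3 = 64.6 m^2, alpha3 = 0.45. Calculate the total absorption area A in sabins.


Given surfaces:
  Surface 1: 30.2 * 0.49 = 14.798
  Surface 2: 64.8 * 0.26 = 16.848
  Surface 3: 64.6 * 0.45 = 29.07
Formula: A = sum(Si * alpha_i)
A = 14.798 + 16.848 + 29.07
A = 60.72

60.72 sabins


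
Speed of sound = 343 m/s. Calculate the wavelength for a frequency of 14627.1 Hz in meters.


Given values:
  c = 343 m/s, f = 14627.1 Hz
Formula: lambda = c / f
lambda = 343 / 14627.1
lambda = 0.0234

0.0234 m


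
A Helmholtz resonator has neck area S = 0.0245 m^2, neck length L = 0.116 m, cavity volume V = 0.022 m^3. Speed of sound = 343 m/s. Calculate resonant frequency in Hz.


Given values:
  S = 0.0245 m^2, L = 0.116 m, V = 0.022 m^3, c = 343 m/s
Formula: f = (c / (2*pi)) * sqrt(S / (V * L))
Compute V * L = 0.022 * 0.116 = 0.002552
Compute S / (V * L) = 0.0245 / 0.002552 = 9.6003
Compute sqrt(9.6003) = 3.098435
Compute c / (2*pi) = 343 / 6.283185 = 54.590148
f = 54.590148 * 3.098435 = 169.14

169.14 Hz


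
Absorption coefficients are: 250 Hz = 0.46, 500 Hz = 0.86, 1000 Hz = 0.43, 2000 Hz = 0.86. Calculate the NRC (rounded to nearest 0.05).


Given values:
  a_250 = 0.46, a_500 = 0.86
  a_1000 = 0.43, a_2000 = 0.86
Formula: NRC = (a250 + a500 + a1000 + a2000) / 4
Sum = 0.46 + 0.86 + 0.43 + 0.86 = 2.61
NRC = 2.61 / 4 = 0.6525
Rounded to nearest 0.05: 0.65

0.65


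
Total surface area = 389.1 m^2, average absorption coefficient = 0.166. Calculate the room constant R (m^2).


Given values:
  S = 389.1 m^2, alpha = 0.166
Formula: R = S * alpha / (1 - alpha)
Numerator: 389.1 * 0.166 = 64.5906
Denominator: 1 - 0.166 = 0.834
R = 64.5906 / 0.834 = 77.45

77.45 m^2


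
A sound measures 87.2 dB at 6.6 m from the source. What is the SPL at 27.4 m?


Given values:
  SPL1 = 87.2 dB, r1 = 6.6 m, r2 = 27.4 m
Formula: SPL2 = SPL1 - 20 * log10(r2 / r1)
Compute ratio: r2 / r1 = 27.4 / 6.6 = 4.1515
Compute log10: log10(4.1515) = 0.618205
Compute drop: 20 * 0.618205 = 12.3641
SPL2 = 87.2 - 12.3641 = 74.84

74.84 dB


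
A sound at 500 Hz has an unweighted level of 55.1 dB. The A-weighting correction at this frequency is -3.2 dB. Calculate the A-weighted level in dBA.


Given values:
  SPL = 55.1 dB
  A-weighting at 500 Hz = -3.2 dB
Formula: L_A = SPL + A_weight
L_A = 55.1 + (-3.2)
L_A = 51.9

51.9 dBA


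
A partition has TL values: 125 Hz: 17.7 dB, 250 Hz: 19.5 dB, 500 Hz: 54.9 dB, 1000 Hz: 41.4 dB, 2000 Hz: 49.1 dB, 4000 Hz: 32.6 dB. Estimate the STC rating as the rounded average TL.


Given TL values at each frequency:
  125 Hz: 17.7 dB
  250 Hz: 19.5 dB
  500 Hz: 54.9 dB
  1000 Hz: 41.4 dB
  2000 Hz: 49.1 dB
  4000 Hz: 32.6 dB
Formula: STC ~ round(average of TL values)
Sum = 17.7 + 19.5 + 54.9 + 41.4 + 49.1 + 32.6 = 215.2
Average = 215.2 / 6 = 35.87
Rounded: 36

36


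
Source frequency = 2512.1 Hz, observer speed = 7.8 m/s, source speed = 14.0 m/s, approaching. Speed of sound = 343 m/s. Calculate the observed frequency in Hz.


Given values:
  f_s = 2512.1 Hz, v_o = 7.8 m/s, v_s = 14.0 m/s
  Direction: approaching
Formula: f_o = f_s * (c + v_o) / (c - v_s)
Numerator: c + v_o = 343 + 7.8 = 350.8
Denominator: c - v_s = 343 - 14.0 = 329.0
f_o = 2512.1 * 350.8 / 329.0 = 2678.56

2678.56 Hz


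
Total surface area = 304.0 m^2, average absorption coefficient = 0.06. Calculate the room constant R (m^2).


Given values:
  S = 304.0 m^2, alpha = 0.06
Formula: R = S * alpha / (1 - alpha)
Numerator: 304.0 * 0.06 = 18.24
Denominator: 1 - 0.06 = 0.94
R = 18.24 / 0.94 = 19.4

19.4 m^2


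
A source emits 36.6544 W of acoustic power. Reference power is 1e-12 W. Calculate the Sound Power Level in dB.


Given values:
  W = 36.6544 W
  W_ref = 1e-12 W
Formula: SWL = 10 * log10(W / W_ref)
Compute ratio: W / W_ref = 36654400000000
Compute log10: log10(36654400000000) = 13.564126
Multiply: SWL = 10 * 13.564126 = 135.64

135.64 dB


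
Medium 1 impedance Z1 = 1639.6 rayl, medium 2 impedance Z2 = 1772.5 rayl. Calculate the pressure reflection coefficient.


Given values:
  Z1 = 1639.6 rayl, Z2 = 1772.5 rayl
Formula: R = (Z2 - Z1) / (Z2 + Z1)
Numerator: Z2 - Z1 = 1772.5 - 1639.6 = 132.9
Denominator: Z2 + Z1 = 1772.5 + 1639.6 = 3412.1
R = 132.9 / 3412.1 = 0.0389

0.0389


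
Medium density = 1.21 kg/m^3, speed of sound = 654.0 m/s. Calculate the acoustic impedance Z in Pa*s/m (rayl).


Given values:
  rho = 1.21 kg/m^3
  c = 654.0 m/s
Formula: Z = rho * c
Z = 1.21 * 654.0
Z = 791.34

791.34 rayl


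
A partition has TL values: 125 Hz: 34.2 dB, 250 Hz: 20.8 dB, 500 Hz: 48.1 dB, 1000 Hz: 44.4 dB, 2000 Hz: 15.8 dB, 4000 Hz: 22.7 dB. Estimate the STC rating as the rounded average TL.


Given TL values at each frequency:
  125 Hz: 34.2 dB
  250 Hz: 20.8 dB
  500 Hz: 48.1 dB
  1000 Hz: 44.4 dB
  2000 Hz: 15.8 dB
  4000 Hz: 22.7 dB
Formula: STC ~ round(average of TL values)
Sum = 34.2 + 20.8 + 48.1 + 44.4 + 15.8 + 22.7 = 186.0
Average = 186.0 / 6 = 31.0
Rounded: 31

31


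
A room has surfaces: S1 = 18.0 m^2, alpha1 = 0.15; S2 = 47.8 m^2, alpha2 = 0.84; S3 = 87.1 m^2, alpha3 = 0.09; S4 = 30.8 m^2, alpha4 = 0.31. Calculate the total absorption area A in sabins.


Given surfaces:
  Surface 1: 18.0 * 0.15 = 2.7
  Surface 2: 47.8 * 0.84 = 40.152
  Surface 3: 87.1 * 0.09 = 7.839
  Surface 4: 30.8 * 0.31 = 9.548
Formula: A = sum(Si * alpha_i)
A = 2.7 + 40.152 + 7.839 + 9.548
A = 60.24

60.24 sabins


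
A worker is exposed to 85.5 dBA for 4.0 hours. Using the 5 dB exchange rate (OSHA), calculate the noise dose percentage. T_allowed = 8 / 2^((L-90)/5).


Given values:
  L = 85.5 dBA, T = 4.0 hours
Formula: T_allowed = 8 / 2^((L - 90) / 5)
Compute exponent: (85.5 - 90) / 5 = -0.9
Compute 2^(-0.9) = 0.535887
T_allowed = 8 / 0.535887 = 14.92852 hours
Dose = (T / T_allowed) * 100
Dose = (4.0 / 14.92852) * 100 = 26.79

26.79 %


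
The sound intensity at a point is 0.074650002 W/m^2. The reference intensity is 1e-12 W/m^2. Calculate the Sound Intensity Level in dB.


Given values:
  I = 0.074650002 W/m^2
  I_ref = 1e-12 W/m^2
Formula: SIL = 10 * log10(I / I_ref)
Compute ratio: I / I_ref = 74650002000
Compute log10: log10(74650002000) = 10.87303
Multiply: SIL = 10 * 10.87303 = 108.73

108.73 dB


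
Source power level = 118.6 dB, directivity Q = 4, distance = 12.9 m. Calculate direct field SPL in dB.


Given values:
  Lw = 118.6 dB, Q = 4, r = 12.9 m
Formula: SPL = Lw + 10 * log10(Q / (4 * pi * r^2))
Compute 4 * pi * r^2 = 4 * pi * 12.9^2 = 2091.1697
Compute Q / denom = 4 / 2091.1697 = 0.00191281
Compute 10 * log10(0.00191281) = -27.1833
SPL = 118.6 + (-27.1833) = 91.42

91.42 dB


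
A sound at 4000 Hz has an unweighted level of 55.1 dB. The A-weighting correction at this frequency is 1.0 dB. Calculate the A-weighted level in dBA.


Given values:
  SPL = 55.1 dB
  A-weighting at 4000 Hz = 1.0 dB
Formula: L_A = SPL + A_weight
L_A = 55.1 + (1.0)
L_A = 56.1

56.1 dBA


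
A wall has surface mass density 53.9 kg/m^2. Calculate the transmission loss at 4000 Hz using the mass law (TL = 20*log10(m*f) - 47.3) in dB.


Given values:
  m = 53.9 kg/m^2, f = 4000 Hz
Formula: TL = 20 * log10(m * f) - 47.3
Compute m * f = 53.9 * 4000 = 215600.0
Compute log10(215600.0) = 5.333649
Compute 20 * 5.333649 = 106.673
TL = 106.673 - 47.3 = 59.37

59.37 dB


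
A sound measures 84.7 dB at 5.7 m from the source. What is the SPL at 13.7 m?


Given values:
  SPL1 = 84.7 dB, r1 = 5.7 m, r2 = 13.7 m
Formula: SPL2 = SPL1 - 20 * log10(r2 / r1)
Compute ratio: r2 / r1 = 13.7 / 5.7 = 2.4035
Compute log10: log10(2.4035) = 0.380844
Compute drop: 20 * 0.380844 = 7.6169
SPL2 = 84.7 - 7.6169 = 77.08

77.08 dB


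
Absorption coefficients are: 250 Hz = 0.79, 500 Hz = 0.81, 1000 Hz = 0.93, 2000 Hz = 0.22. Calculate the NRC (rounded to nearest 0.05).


Given values:
  a_250 = 0.79, a_500 = 0.81
  a_1000 = 0.93, a_2000 = 0.22
Formula: NRC = (a250 + a500 + a1000 + a2000) / 4
Sum = 0.79 + 0.81 + 0.93 + 0.22 = 2.75
NRC = 2.75 / 4 = 0.6875
Rounded to nearest 0.05: 0.7

0.7


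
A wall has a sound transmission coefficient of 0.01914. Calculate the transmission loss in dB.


Given values:
  tau = 0.01914
Formula: TL = 10 * log10(1 / tau)
Compute 1 / tau = 1 / 0.01914 = 52.2466
Compute log10(52.2466) = 1.718058
TL = 10 * 1.718058 = 17.18

17.18 dB


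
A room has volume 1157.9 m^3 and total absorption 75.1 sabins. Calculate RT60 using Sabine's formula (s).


Given values:
  V = 1157.9 m^3
  A = 75.1 sabins
Formula: RT60 = 0.161 * V / A
Numerator: 0.161 * 1157.9 = 186.4219
RT60 = 186.4219 / 75.1 = 2.482

2.482 s


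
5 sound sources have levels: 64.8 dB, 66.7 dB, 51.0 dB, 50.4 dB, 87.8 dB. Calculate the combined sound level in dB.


Formula: L_total = 10 * log10( sum(10^(Li/10)) )
  Source 1: 10^(64.8/10) = 3019951.7204
  Source 2: 10^(66.7/10) = 4677351.4129
  Source 3: 10^(51.0/10) = 125892.5412
  Source 4: 10^(50.4/10) = 109647.8196
  Source 5: 10^(87.8/10) = 602559586.0744
Sum of linear values = 610492429.5685
L_total = 10 * log10(610492429.5685) = 87.86

87.86 dB


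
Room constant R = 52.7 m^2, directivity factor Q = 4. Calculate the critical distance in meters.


Given values:
  R = 52.7 m^2, Q = 4
Formula: d_c = 0.141 * sqrt(Q * R)
Compute Q * R = 4 * 52.7 = 210.8
Compute sqrt(210.8) = 14.519
d_c = 0.141 * 14.519 = 2.047

2.047 m


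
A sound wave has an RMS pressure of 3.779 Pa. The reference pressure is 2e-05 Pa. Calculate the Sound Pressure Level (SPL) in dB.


Given values:
  p = 3.779 Pa
  p_ref = 2e-05 Pa
Formula: SPL = 20 * log10(p / p_ref)
Compute ratio: p / p_ref = 3.779 / 2e-05 = 188950
Compute log10: log10(188950) = 5.276347
Multiply: SPL = 20 * 5.276347 = 105.53

105.53 dB


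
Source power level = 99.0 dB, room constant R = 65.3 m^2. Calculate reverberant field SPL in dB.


Given values:
  Lw = 99.0 dB, R = 65.3 m^2
Formula: SPL = Lw + 10 * log10(4 / R)
Compute 4 / R = 4 / 65.3 = 0.061256
Compute 10 * log10(0.061256) = -12.1285
SPL = 99.0 + (-12.1285) = 86.87

86.87 dB


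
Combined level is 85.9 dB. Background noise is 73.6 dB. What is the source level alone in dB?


Given values:
  L_total = 85.9 dB, L_bg = 73.6 dB
Formula: L_source = 10 * log10(10^(L_total/10) - 10^(L_bg/10))
Convert to linear:
  10^(85.9/10) = 389045144.9943
  10^(73.6/10) = 22908676.5277
Difference: 389045144.9943 - 22908676.5277 = 366136468.4666
L_source = 10 * log10(366136468.4666) = 85.64

85.64 dB


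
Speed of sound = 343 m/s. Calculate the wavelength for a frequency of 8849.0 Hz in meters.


Given values:
  c = 343 m/s, f = 8849.0 Hz
Formula: lambda = c / f
lambda = 343 / 8849.0
lambda = 0.0388

0.0388 m


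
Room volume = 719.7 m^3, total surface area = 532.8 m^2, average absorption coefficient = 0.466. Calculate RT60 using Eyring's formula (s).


Given values:
  V = 719.7 m^3, S = 532.8 m^2, alpha = 0.466
Formula: RT60 = 0.161 * V / (-S * ln(1 - alpha))
Compute ln(1 - 0.466) = ln(0.534) = -0.627359
Denominator: -532.8 * -0.627359 = 334.2569
Numerator: 0.161 * 719.7 = 115.8717
RT60 = 115.8717 / 334.2569 = 0.347

0.347 s


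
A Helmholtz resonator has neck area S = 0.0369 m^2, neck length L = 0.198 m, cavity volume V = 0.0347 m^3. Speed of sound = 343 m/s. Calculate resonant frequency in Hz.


Given values:
  S = 0.0369 m^2, L = 0.198 m, V = 0.0347 m^3, c = 343 m/s
Formula: f = (c / (2*pi)) * sqrt(S / (V * L))
Compute V * L = 0.0347 * 0.198 = 0.0068706
Compute S / (V * L) = 0.0369 / 0.0068706 = 5.3707
Compute sqrt(5.3707) = 2.317477
Compute c / (2*pi) = 343 / 6.283185 = 54.590148
f = 54.590148 * 2.317477 = 126.51

126.51 Hz


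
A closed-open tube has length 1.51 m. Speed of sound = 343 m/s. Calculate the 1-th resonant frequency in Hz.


Given values:
  Tube type: closed-open, L = 1.51 m, c = 343 m/s, n = 1
Formula: f_n = (2n - 1) * c / (4 * L)
Compute 2n - 1 = 2*1 - 1 = 1
Compute 4 * L = 4 * 1.51 = 6.04
f = 1 * 343 / 6.04
f = 56.79

56.79 Hz


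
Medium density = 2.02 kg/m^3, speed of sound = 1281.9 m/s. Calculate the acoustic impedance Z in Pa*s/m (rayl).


Given values:
  rho = 2.02 kg/m^3
  c = 1281.9 m/s
Formula: Z = rho * c
Z = 2.02 * 1281.9
Z = 2589.44

2589.44 rayl


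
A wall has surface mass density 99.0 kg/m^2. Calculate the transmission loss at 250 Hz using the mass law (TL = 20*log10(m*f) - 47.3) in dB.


Given values:
  m = 99.0 kg/m^2, f = 250 Hz
Formula: TL = 20 * log10(m * f) - 47.3
Compute m * f = 99.0 * 250 = 24750.0
Compute log10(24750.0) = 4.393575
Compute 20 * 4.393575 = 87.8715
TL = 87.8715 - 47.3 = 40.57

40.57 dB


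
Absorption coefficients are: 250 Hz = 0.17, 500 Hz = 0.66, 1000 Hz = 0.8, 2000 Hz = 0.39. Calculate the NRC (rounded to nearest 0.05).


Given values:
  a_250 = 0.17, a_500 = 0.66
  a_1000 = 0.8, a_2000 = 0.39
Formula: NRC = (a250 + a500 + a1000 + a2000) / 4
Sum = 0.17 + 0.66 + 0.8 + 0.39 = 2.02
NRC = 2.02 / 4 = 0.505
Rounded to nearest 0.05: 0.5

0.5


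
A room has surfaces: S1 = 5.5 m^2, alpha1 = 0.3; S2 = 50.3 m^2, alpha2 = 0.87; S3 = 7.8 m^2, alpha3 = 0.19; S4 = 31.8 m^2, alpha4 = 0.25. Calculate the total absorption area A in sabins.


Given surfaces:
  Surface 1: 5.5 * 0.3 = 1.65
  Surface 2: 50.3 * 0.87 = 43.761
  Surface 3: 7.8 * 0.19 = 1.482
  Surface 4: 31.8 * 0.25 = 7.95
Formula: A = sum(Si * alpha_i)
A = 1.65 + 43.761 + 1.482 + 7.95
A = 54.84

54.84 sabins


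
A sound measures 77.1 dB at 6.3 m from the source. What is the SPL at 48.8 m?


Given values:
  SPL1 = 77.1 dB, r1 = 6.3 m, r2 = 48.8 m
Formula: SPL2 = SPL1 - 20 * log10(r2 / r1)
Compute ratio: r2 / r1 = 48.8 / 6.3 = 7.746
Compute log10: log10(7.746) = 0.889077
Compute drop: 20 * 0.889077 = 17.7815
SPL2 = 77.1 - 17.7815 = 59.32

59.32 dB


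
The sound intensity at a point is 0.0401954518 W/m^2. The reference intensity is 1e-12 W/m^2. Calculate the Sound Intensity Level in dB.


Given values:
  I = 0.0401954518 W/m^2
  I_ref = 1e-12 W/m^2
Formula: SIL = 10 * log10(I / I_ref)
Compute ratio: I / I_ref = 40195451800
Compute log10: log10(40195451800) = 10.604177
Multiply: SIL = 10 * 10.604177 = 106.04

106.04 dB


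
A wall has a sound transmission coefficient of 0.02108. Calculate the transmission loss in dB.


Given values:
  tau = 0.02108
Formula: TL = 10 * log10(1 / tau)
Compute 1 / tau = 1 / 0.02108 = 47.4383
Compute log10(47.4383) = 1.676129
TL = 10 * 1.676129 = 16.76

16.76 dB


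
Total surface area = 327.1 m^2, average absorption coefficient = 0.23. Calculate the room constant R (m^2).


Given values:
  S = 327.1 m^2, alpha = 0.23
Formula: R = S * alpha / (1 - alpha)
Numerator: 327.1 * 0.23 = 75.233
Denominator: 1 - 0.23 = 0.77
R = 75.233 / 0.77 = 97.71

97.71 m^2


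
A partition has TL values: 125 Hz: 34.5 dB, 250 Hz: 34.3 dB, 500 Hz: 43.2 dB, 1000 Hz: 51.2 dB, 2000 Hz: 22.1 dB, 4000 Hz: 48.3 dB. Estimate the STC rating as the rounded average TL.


Given TL values at each frequency:
  125 Hz: 34.5 dB
  250 Hz: 34.3 dB
  500 Hz: 43.2 dB
  1000 Hz: 51.2 dB
  2000 Hz: 22.1 dB
  4000 Hz: 48.3 dB
Formula: STC ~ round(average of TL values)
Sum = 34.5 + 34.3 + 43.2 + 51.2 + 22.1 + 48.3 = 233.6
Average = 233.6 / 6 = 38.93
Rounded: 39

39


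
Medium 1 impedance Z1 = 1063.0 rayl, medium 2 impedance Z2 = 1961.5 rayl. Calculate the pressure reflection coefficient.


Given values:
  Z1 = 1063.0 rayl, Z2 = 1961.5 rayl
Formula: R = (Z2 - Z1) / (Z2 + Z1)
Numerator: Z2 - Z1 = 1961.5 - 1063.0 = 898.5
Denominator: Z2 + Z1 = 1961.5 + 1063.0 = 3024.5
R = 898.5 / 3024.5 = 0.2971

0.2971


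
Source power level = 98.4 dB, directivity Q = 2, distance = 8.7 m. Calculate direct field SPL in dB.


Given values:
  Lw = 98.4 dB, Q = 2, r = 8.7 m
Formula: SPL = Lw + 10 * log10(Q / (4 * pi * r^2))
Compute 4 * pi * r^2 = 4 * pi * 8.7^2 = 951.1486
Compute Q / denom = 2 / 951.1486 = 0.00210272
Compute 10 * log10(0.00210272) = -26.7722
SPL = 98.4 + (-26.7722) = 71.63

71.63 dB


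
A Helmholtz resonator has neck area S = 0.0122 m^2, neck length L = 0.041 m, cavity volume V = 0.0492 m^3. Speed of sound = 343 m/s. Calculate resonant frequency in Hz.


Given values:
  S = 0.0122 m^2, L = 0.041 m, V = 0.0492 m^3, c = 343 m/s
Formula: f = (c / (2*pi)) * sqrt(S / (V * L))
Compute V * L = 0.0492 * 0.041 = 0.0020172
Compute S / (V * L) = 0.0122 / 0.0020172 = 6.048
Compute sqrt(6.048) = 2.459268
Compute c / (2*pi) = 343 / 6.283185 = 54.590148
f = 54.590148 * 2.459268 = 134.25

134.25 Hz


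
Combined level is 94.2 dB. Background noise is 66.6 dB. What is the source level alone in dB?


Given values:
  L_total = 94.2 dB, L_bg = 66.6 dB
Formula: L_source = 10 * log10(10^(L_total/10) - 10^(L_bg/10))
Convert to linear:
  10^(94.2/10) = 2630267991.8954
  10^(66.6/10) = 4570881.8961
Difference: 2630267991.8954 - 4570881.8961 = 2625697109.9993
L_source = 10 * log10(2625697109.9993) = 94.19

94.19 dB


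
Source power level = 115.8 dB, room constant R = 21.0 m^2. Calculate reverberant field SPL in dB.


Given values:
  Lw = 115.8 dB, R = 21.0 m^2
Formula: SPL = Lw + 10 * log10(4 / R)
Compute 4 / R = 4 / 21.0 = 0.190476
Compute 10 * log10(0.190476) = -7.2016
SPL = 115.8 + (-7.2016) = 108.6

108.6 dB


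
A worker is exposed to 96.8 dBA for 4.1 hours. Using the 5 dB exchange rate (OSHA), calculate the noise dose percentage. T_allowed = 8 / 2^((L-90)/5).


Given values:
  L = 96.8 dBA, T = 4.1 hours
Formula: T_allowed = 8 / 2^((L - 90) / 5)
Compute exponent: (96.8 - 90) / 5 = 1.36
Compute 2^(1.36) = 2.566852
T_allowed = 8 / 2.566852 = 3.116658 hours
Dose = (T / T_allowed) * 100
Dose = (4.1 / 3.116658) * 100 = 131.55

131.55 %


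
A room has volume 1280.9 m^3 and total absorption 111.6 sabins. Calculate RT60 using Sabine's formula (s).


Given values:
  V = 1280.9 m^3
  A = 111.6 sabins
Formula: RT60 = 0.161 * V / A
Numerator: 0.161 * 1280.9 = 206.2249
RT60 = 206.2249 / 111.6 = 1.848

1.848 s


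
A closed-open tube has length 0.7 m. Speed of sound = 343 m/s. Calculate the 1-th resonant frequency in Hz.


Given values:
  Tube type: closed-open, L = 0.7 m, c = 343 m/s, n = 1
Formula: f_n = (2n - 1) * c / (4 * L)
Compute 2n - 1 = 2*1 - 1 = 1
Compute 4 * L = 4 * 0.7 = 2.8
f = 1 * 343 / 2.8
f = 122.5

122.5 Hz


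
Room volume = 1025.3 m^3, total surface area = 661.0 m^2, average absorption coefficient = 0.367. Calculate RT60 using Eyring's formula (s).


Given values:
  V = 1025.3 m^3, S = 661.0 m^2, alpha = 0.367
Formula: RT60 = 0.161 * V / (-S * ln(1 - alpha))
Compute ln(1 - 0.367) = ln(0.633) = -0.457285
Denominator: -661.0 * -0.457285 = 302.2654
Numerator: 0.161 * 1025.3 = 165.0733
RT60 = 165.0733 / 302.2654 = 0.546

0.546 s


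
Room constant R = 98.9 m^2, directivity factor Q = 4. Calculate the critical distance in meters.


Given values:
  R = 98.9 m^2, Q = 4
Formula: d_c = 0.141 * sqrt(Q * R)
Compute Q * R = 4 * 98.9 = 395.6
Compute sqrt(395.6) = 19.8897
d_c = 0.141 * 19.8897 = 2.804

2.804 m


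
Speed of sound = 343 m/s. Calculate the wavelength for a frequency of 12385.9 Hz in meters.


Given values:
  c = 343 m/s, f = 12385.9 Hz
Formula: lambda = c / f
lambda = 343 / 12385.9
lambda = 0.0277

0.0277 m


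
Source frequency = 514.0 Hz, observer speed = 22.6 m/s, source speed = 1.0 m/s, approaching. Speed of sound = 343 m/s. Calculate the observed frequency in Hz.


Given values:
  f_s = 514.0 Hz, v_o = 22.6 m/s, v_s = 1.0 m/s
  Direction: approaching
Formula: f_o = f_s * (c + v_o) / (c - v_s)
Numerator: c + v_o = 343 + 22.6 = 365.6
Denominator: c - v_s = 343 - 1.0 = 342.0
f_o = 514.0 * 365.6 / 342.0 = 549.47

549.47 Hz


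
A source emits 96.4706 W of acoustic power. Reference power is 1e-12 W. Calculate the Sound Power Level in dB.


Given values:
  W = 96.4706 W
  W_ref = 1e-12 W
Formula: SWL = 10 * log10(W / W_ref)
Compute ratio: W / W_ref = 96470600000000
Compute log10: log10(96470600000000) = 13.984395
Multiply: SWL = 10 * 13.984395 = 139.84

139.84 dB


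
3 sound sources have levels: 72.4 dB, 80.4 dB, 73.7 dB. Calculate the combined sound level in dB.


Formula: L_total = 10 * log10( sum(10^(Li/10)) )
  Source 1: 10^(72.4/10) = 17378008.2875
  Source 2: 10^(80.4/10) = 109647819.6143
  Source 3: 10^(73.7/10) = 23442288.1532
Sum of linear values = 150468116.055
L_total = 10 * log10(150468116.055) = 81.77

81.77 dB


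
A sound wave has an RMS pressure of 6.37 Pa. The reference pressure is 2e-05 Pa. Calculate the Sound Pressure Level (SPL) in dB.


Given values:
  p = 6.37 Pa
  p_ref = 2e-05 Pa
Formula: SPL = 20 * log10(p / p_ref)
Compute ratio: p / p_ref = 6.37 / 2e-05 = 318500
Compute log10: log10(318500) = 5.503109
Multiply: SPL = 20 * 5.503109 = 110.06

110.06 dB


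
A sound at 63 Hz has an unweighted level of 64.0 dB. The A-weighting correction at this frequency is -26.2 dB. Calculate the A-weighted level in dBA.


Given values:
  SPL = 64.0 dB
  A-weighting at 63 Hz = -26.2 dB
Formula: L_A = SPL + A_weight
L_A = 64.0 + (-26.2)
L_A = 37.8

37.8 dBA


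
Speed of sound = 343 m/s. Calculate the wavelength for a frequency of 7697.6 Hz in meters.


Given values:
  c = 343 m/s, f = 7697.6 Hz
Formula: lambda = c / f
lambda = 343 / 7697.6
lambda = 0.0446

0.0446 m


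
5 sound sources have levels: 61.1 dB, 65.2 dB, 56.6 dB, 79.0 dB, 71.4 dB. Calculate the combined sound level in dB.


Formula: L_total = 10 * log10( sum(10^(Li/10)) )
  Source 1: 10^(61.1/10) = 1288249.5517
  Source 2: 10^(65.2/10) = 3311311.2148
  Source 3: 10^(56.6/10) = 457088.1896
  Source 4: 10^(79.0/10) = 79432823.4724
  Source 5: 10^(71.4/10) = 13803842.646
Sum of linear values = 98293315.0745
L_total = 10 * log10(98293315.0745) = 79.93

79.93 dB


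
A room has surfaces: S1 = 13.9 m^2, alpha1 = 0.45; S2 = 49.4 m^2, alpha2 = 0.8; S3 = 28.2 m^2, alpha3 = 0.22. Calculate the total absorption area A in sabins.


Given surfaces:
  Surface 1: 13.9 * 0.45 = 6.255
  Surface 2: 49.4 * 0.8 = 39.52
  Surface 3: 28.2 * 0.22 = 6.204
Formula: A = sum(Si * alpha_i)
A = 6.255 + 39.52 + 6.204
A = 51.98

51.98 sabins


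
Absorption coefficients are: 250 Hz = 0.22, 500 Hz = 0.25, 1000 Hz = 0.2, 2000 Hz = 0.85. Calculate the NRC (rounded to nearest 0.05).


Given values:
  a_250 = 0.22, a_500 = 0.25
  a_1000 = 0.2, a_2000 = 0.85
Formula: NRC = (a250 + a500 + a1000 + a2000) / 4
Sum = 0.22 + 0.25 + 0.2 + 0.85 = 1.52
NRC = 1.52 / 4 = 0.38
Rounded to nearest 0.05: 0.4

0.4


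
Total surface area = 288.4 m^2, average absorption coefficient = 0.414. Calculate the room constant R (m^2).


Given values:
  S = 288.4 m^2, alpha = 0.414
Formula: R = S * alpha / (1 - alpha)
Numerator: 288.4 * 0.414 = 119.3976
Denominator: 1 - 0.414 = 0.586
R = 119.3976 / 0.586 = 203.75

203.75 m^2


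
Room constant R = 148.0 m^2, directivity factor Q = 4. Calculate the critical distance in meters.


Given values:
  R = 148.0 m^2, Q = 4
Formula: d_c = 0.141 * sqrt(Q * R)
Compute Q * R = 4 * 148.0 = 592.0
Compute sqrt(592.0) = 24.3311
d_c = 0.141 * 24.3311 = 3.431

3.431 m


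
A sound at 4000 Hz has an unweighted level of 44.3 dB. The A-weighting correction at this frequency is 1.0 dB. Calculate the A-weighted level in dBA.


Given values:
  SPL = 44.3 dB
  A-weighting at 4000 Hz = 1.0 dB
Formula: L_A = SPL + A_weight
L_A = 44.3 + (1.0)
L_A = 45.3

45.3 dBA


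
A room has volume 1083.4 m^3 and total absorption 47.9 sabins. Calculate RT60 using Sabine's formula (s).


Given values:
  V = 1083.4 m^3
  A = 47.9 sabins
Formula: RT60 = 0.161 * V / A
Numerator: 0.161 * 1083.4 = 174.4274
RT60 = 174.4274 / 47.9 = 3.641

3.641 s


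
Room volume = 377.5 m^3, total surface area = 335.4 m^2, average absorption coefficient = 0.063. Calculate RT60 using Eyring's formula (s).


Given values:
  V = 377.5 m^3, S = 335.4 m^2, alpha = 0.063
Formula: RT60 = 0.161 * V / (-S * ln(1 - alpha))
Compute ln(1 - 0.063) = ln(0.937) = -0.065072
Denominator: -335.4 * -0.065072 = 21.8251
Numerator: 0.161 * 377.5 = 60.7775
RT60 = 60.7775 / 21.8251 = 2.785

2.785 s


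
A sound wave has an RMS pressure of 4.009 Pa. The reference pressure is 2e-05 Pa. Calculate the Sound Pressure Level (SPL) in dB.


Given values:
  p = 4.009 Pa
  p_ref = 2e-05 Pa
Formula: SPL = 20 * log10(p / p_ref)
Compute ratio: p / p_ref = 4.009 / 2e-05 = 200450
Compute log10: log10(200450) = 5.302006
Multiply: SPL = 20 * 5.302006 = 106.04

106.04 dB


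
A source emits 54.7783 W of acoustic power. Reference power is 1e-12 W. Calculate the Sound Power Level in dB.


Given values:
  W = 54.7783 W
  W_ref = 1e-12 W
Formula: SWL = 10 * log10(W / W_ref)
Compute ratio: W / W_ref = 54778300000000
Compute log10: log10(54778300000000) = 13.738609
Multiply: SWL = 10 * 13.738609 = 137.39

137.39 dB


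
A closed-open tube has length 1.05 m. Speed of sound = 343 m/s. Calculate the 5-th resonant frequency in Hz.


Given values:
  Tube type: closed-open, L = 1.05 m, c = 343 m/s, n = 5
Formula: f_n = (2n - 1) * c / (4 * L)
Compute 2n - 1 = 2*5 - 1 = 9
Compute 4 * L = 4 * 1.05 = 4.2
f = 9 * 343 / 4.2
f = 735.0

735.0 Hz


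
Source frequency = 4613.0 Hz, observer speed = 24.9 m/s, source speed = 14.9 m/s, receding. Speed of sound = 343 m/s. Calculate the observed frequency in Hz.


Given values:
  f_s = 4613.0 Hz, v_o = 24.9 m/s, v_s = 14.9 m/s
  Direction: receding
Formula: f_o = f_s * (c - v_o) / (c + v_s)
Numerator: c - v_o = 343 - 24.9 = 318.1
Denominator: c + v_s = 343 + 14.9 = 357.9
f_o = 4613.0 * 318.1 / 357.9 = 4100.01

4100.01 Hz


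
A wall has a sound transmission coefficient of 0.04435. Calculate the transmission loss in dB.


Given values:
  tau = 0.04435
Formula: TL = 10 * log10(1 / tau)
Compute 1 / tau = 1 / 0.04435 = 22.5479
Compute log10(22.5479) = 1.353106
TL = 10 * 1.353106 = 13.53

13.53 dB


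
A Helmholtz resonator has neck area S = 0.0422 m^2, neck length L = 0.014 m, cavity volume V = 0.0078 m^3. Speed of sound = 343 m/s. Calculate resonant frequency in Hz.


Given values:
  S = 0.0422 m^2, L = 0.014 m, V = 0.0078 m^3, c = 343 m/s
Formula: f = (c / (2*pi)) * sqrt(S / (V * L))
Compute V * L = 0.0078 * 0.014 = 0.0001092
Compute S / (V * L) = 0.0422 / 0.0001092 = 386.4469
Compute sqrt(386.4469) = 19.658253
Compute c / (2*pi) = 343 / 6.283185 = 54.590148
f = 54.590148 * 19.658253 = 1073.15

1073.15 Hz


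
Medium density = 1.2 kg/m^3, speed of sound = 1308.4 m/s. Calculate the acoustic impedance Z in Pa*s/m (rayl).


Given values:
  rho = 1.2 kg/m^3
  c = 1308.4 m/s
Formula: Z = rho * c
Z = 1.2 * 1308.4
Z = 1570.08

1570.08 rayl


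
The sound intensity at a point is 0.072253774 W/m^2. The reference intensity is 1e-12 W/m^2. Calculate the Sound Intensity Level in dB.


Given values:
  I = 0.072253774 W/m^2
  I_ref = 1e-12 W/m^2
Formula: SIL = 10 * log10(I / I_ref)
Compute ratio: I / I_ref = 72253774000
Compute log10: log10(72253774000) = 10.858861
Multiply: SIL = 10 * 10.858861 = 108.59

108.59 dB


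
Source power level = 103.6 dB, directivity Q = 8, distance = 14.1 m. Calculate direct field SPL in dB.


Given values:
  Lw = 103.6 dB, Q = 8, r = 14.1 m
Formula: SPL = Lw + 10 * log10(Q / (4 * pi * r^2))
Compute 4 * pi * r^2 = 4 * pi * 14.1^2 = 2498.3201
Compute Q / denom = 8 / 2498.3201 = 0.00320215
Compute 10 * log10(0.00320215) = -24.9456
SPL = 103.6 + (-24.9456) = 78.65

78.65 dB


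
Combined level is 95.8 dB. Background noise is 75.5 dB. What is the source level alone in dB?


Given values:
  L_total = 95.8 dB, L_bg = 75.5 dB
Formula: L_source = 10 * log10(10^(L_total/10) - 10^(L_bg/10))
Convert to linear:
  10^(95.8/10) = 3801893963.2056
  10^(75.5/10) = 35481338.9234
Difference: 3801893963.2056 - 35481338.9234 = 3766412624.2822
L_source = 10 * log10(3766412624.2822) = 95.76

95.76 dB


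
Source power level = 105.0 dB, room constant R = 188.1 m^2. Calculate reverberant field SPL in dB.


Given values:
  Lw = 105.0 dB, R = 188.1 m^2
Formula: SPL = Lw + 10 * log10(4 / R)
Compute 4 / R = 4 / 188.1 = 0.021265
Compute 10 * log10(0.021265) = -16.7233
SPL = 105.0 + (-16.7233) = 88.28

88.28 dB


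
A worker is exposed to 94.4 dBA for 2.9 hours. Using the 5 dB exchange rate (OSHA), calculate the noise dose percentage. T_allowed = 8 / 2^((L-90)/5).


Given values:
  L = 94.4 dBA, T = 2.9 hours
Formula: T_allowed = 8 / 2^((L - 90) / 5)
Compute exponent: (94.4 - 90) / 5 = 0.88
Compute 2^(0.88) = 1.840375
T_allowed = 8 / 1.840375 = 4.34694 hours
Dose = (T / T_allowed) * 100
Dose = (2.9 / 4.34694) * 100 = 66.71

66.71 %


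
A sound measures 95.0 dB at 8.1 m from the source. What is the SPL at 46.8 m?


Given values:
  SPL1 = 95.0 dB, r1 = 8.1 m, r2 = 46.8 m
Formula: SPL2 = SPL1 - 20 * log10(r2 / r1)
Compute ratio: r2 / r1 = 46.8 / 8.1 = 5.7778
Compute log10: log10(5.7778) = 0.761763
Compute drop: 20 * 0.761763 = 15.2353
SPL2 = 95.0 - 15.2353 = 79.76

79.76 dB


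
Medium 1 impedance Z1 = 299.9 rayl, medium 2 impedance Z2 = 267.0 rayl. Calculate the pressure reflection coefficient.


Given values:
  Z1 = 299.9 rayl, Z2 = 267.0 rayl
Formula: R = (Z2 - Z1) / (Z2 + Z1)
Numerator: Z2 - Z1 = 267.0 - 299.9 = -32.9
Denominator: Z2 + Z1 = 267.0 + 299.9 = 566.9
R = -32.9 / 566.9 = -0.058

-0.058


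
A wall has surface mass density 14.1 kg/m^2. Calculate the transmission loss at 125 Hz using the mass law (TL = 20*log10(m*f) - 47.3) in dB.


Given values:
  m = 14.1 kg/m^2, f = 125 Hz
Formula: TL = 20 * log10(m * f) - 47.3
Compute m * f = 14.1 * 125 = 1762.5
Compute log10(1762.5) = 3.246129
Compute 20 * 3.246129 = 64.9226
TL = 64.9226 - 47.3 = 17.62

17.62 dB


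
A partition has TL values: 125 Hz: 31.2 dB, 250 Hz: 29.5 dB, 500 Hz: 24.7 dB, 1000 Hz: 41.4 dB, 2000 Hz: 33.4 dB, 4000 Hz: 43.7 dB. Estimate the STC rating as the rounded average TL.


Given TL values at each frequency:
  125 Hz: 31.2 dB
  250 Hz: 29.5 dB
  500 Hz: 24.7 dB
  1000 Hz: 41.4 dB
  2000 Hz: 33.4 dB
  4000 Hz: 43.7 dB
Formula: STC ~ round(average of TL values)
Sum = 31.2 + 29.5 + 24.7 + 41.4 + 33.4 + 43.7 = 203.9
Average = 203.9 / 6 = 33.98
Rounded: 34

34


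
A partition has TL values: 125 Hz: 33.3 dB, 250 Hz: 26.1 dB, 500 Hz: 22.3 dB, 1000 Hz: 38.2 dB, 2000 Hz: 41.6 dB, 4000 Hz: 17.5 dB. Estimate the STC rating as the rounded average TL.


Given TL values at each frequency:
  125 Hz: 33.3 dB
  250 Hz: 26.1 dB
  500 Hz: 22.3 dB
  1000 Hz: 38.2 dB
  2000 Hz: 41.6 dB
  4000 Hz: 17.5 dB
Formula: STC ~ round(average of TL values)
Sum = 33.3 + 26.1 + 22.3 + 38.2 + 41.6 + 17.5 = 179.0
Average = 179.0 / 6 = 29.83
Rounded: 30

30


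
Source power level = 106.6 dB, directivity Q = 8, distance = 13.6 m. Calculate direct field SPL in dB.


Given values:
  Lw = 106.6 dB, Q = 8, r = 13.6 m
Formula: SPL = Lw + 10 * log10(Q / (4 * pi * r^2))
Compute 4 * pi * r^2 = 4 * pi * 13.6^2 = 2324.2759
Compute Q / denom = 8 / 2324.2759 = 0.00344193
Compute 10 * log10(0.00344193) = -24.632
SPL = 106.6 + (-24.632) = 81.97

81.97 dB


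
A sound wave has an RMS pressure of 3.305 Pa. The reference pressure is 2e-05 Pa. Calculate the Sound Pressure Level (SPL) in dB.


Given values:
  p = 3.305 Pa
  p_ref = 2e-05 Pa
Formula: SPL = 20 * log10(p / p_ref)
Compute ratio: p / p_ref = 3.305 / 2e-05 = 165250
Compute log10: log10(165250) = 5.218141
Multiply: SPL = 20 * 5.218141 = 104.36

104.36 dB


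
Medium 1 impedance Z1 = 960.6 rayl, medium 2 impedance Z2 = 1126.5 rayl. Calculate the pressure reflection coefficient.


Given values:
  Z1 = 960.6 rayl, Z2 = 1126.5 rayl
Formula: R = (Z2 - Z1) / (Z2 + Z1)
Numerator: Z2 - Z1 = 1126.5 - 960.6 = 165.9
Denominator: Z2 + Z1 = 1126.5 + 960.6 = 2087.1
R = 165.9 / 2087.1 = 0.0795

0.0795


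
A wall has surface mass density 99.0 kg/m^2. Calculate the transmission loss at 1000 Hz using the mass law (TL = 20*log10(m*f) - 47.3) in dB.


Given values:
  m = 99.0 kg/m^2, f = 1000 Hz
Formula: TL = 20 * log10(m * f) - 47.3
Compute m * f = 99.0 * 1000 = 99000.0
Compute log10(99000.0) = 4.995635
Compute 20 * 4.995635 = 99.9127
TL = 99.9127 - 47.3 = 52.61

52.61 dB


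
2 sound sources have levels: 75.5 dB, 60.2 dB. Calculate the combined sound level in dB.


Formula: L_total = 10 * log10( sum(10^(Li/10)) )
  Source 1: 10^(75.5/10) = 35481338.9234
  Source 2: 10^(60.2/10) = 1047128.5481
Sum of linear values = 36528467.4715
L_total = 10 * log10(36528467.4715) = 75.63

75.63 dB


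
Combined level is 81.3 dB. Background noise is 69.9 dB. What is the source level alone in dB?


Given values:
  L_total = 81.3 dB, L_bg = 69.9 dB
Formula: L_source = 10 * log10(10^(L_total/10) - 10^(L_bg/10))
Convert to linear:
  10^(81.3/10) = 134896288.2592
  10^(69.9/10) = 9772372.2096
Difference: 134896288.2592 - 9772372.2096 = 125123916.0496
L_source = 10 * log10(125123916.0496) = 80.97

80.97 dB


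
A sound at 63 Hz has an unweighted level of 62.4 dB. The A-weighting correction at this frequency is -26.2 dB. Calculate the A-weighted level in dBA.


Given values:
  SPL = 62.4 dB
  A-weighting at 63 Hz = -26.2 dB
Formula: L_A = SPL + A_weight
L_A = 62.4 + (-26.2)
L_A = 36.2

36.2 dBA


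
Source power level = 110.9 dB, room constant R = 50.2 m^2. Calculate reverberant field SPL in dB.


Given values:
  Lw = 110.9 dB, R = 50.2 m^2
Formula: SPL = Lw + 10 * log10(4 / R)
Compute 4 / R = 4 / 50.2 = 0.079681
Compute 10 * log10(0.079681) = -10.9865
SPL = 110.9 + (-10.9865) = 99.91

99.91 dB


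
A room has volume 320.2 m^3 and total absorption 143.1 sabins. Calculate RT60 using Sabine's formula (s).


Given values:
  V = 320.2 m^3
  A = 143.1 sabins
Formula: RT60 = 0.161 * V / A
Numerator: 0.161 * 320.2 = 51.5522
RT60 = 51.5522 / 143.1 = 0.36

0.36 s


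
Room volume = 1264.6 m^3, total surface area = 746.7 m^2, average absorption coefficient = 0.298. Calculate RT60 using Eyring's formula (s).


Given values:
  V = 1264.6 m^3, S = 746.7 m^2, alpha = 0.298
Formula: RT60 = 0.161 * V / (-S * ln(1 - alpha))
Compute ln(1 - 0.298) = ln(0.702) = -0.353822
Denominator: -746.7 * -0.353822 = 264.1989
Numerator: 0.161 * 1264.6 = 203.6006
RT60 = 203.6006 / 264.1989 = 0.771

0.771 s


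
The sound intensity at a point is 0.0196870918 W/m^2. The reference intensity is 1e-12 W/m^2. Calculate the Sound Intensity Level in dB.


Given values:
  I = 0.0196870918 W/m^2
  I_ref = 1e-12 W/m^2
Formula: SIL = 10 * log10(I / I_ref)
Compute ratio: I / I_ref = 19687091800
Compute log10: log10(19687091800) = 10.294182
Multiply: SIL = 10 * 10.294182 = 102.94

102.94 dB


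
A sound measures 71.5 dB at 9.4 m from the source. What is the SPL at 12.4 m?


Given values:
  SPL1 = 71.5 dB, r1 = 9.4 m, r2 = 12.4 m
Formula: SPL2 = SPL1 - 20 * log10(r2 / r1)
Compute ratio: r2 / r1 = 12.4 / 9.4 = 1.3191
Compute log10: log10(1.3191) = 0.120278
Compute drop: 20 * 0.120278 = 2.4056
SPL2 = 71.5 - 2.4056 = 69.09

69.09 dB


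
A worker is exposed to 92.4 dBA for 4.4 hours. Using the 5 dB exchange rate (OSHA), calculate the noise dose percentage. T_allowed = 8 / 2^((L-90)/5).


Given values:
  L = 92.4 dBA, T = 4.4 hours
Formula: T_allowed = 8 / 2^((L - 90) / 5)
Compute exponent: (92.4 - 90) / 5 = 0.48
Compute 2^(0.48) = 1.394744
T_allowed = 8 / 1.394744 = 5.73582 hours
Dose = (T / T_allowed) * 100
Dose = (4.4 / 5.73582) * 100 = 76.71

76.71 %


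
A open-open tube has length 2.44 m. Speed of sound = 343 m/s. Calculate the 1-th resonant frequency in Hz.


Given values:
  Tube type: open-open, L = 2.44 m, c = 343 m/s, n = 1
Formula: f_n = n * c / (2 * L)
Compute 2 * L = 2 * 2.44 = 4.88
f = 1 * 343 / 4.88
f = 70.29

70.29 Hz


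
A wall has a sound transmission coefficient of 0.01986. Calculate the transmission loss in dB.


Given values:
  tau = 0.01986
Formula: TL = 10 * log10(1 / tau)
Compute 1 / tau = 1 / 0.01986 = 50.3525
Compute log10(50.3525) = 1.702021
TL = 10 * 1.702021 = 17.02

17.02 dB


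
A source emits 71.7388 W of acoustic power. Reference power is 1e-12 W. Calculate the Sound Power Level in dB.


Given values:
  W = 71.7388 W
  W_ref = 1e-12 W
Formula: SWL = 10 * log10(W / W_ref)
Compute ratio: W / W_ref = 71738800000000
Compute log10: log10(71738800000000) = 13.855754
Multiply: SWL = 10 * 13.855754 = 138.56

138.56 dB


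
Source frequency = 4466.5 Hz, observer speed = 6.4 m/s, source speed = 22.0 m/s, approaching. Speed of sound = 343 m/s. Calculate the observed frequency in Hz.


Given values:
  f_s = 4466.5 Hz, v_o = 6.4 m/s, v_s = 22.0 m/s
  Direction: approaching
Formula: f_o = f_s * (c + v_o) / (c - v_s)
Numerator: c + v_o = 343 + 6.4 = 349.4
Denominator: c - v_s = 343 - 22.0 = 321.0
f_o = 4466.5 * 349.4 / 321.0 = 4861.67

4861.67 Hz


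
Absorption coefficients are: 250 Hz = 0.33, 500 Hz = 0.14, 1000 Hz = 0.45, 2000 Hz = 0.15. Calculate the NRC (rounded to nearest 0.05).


Given values:
  a_250 = 0.33, a_500 = 0.14
  a_1000 = 0.45, a_2000 = 0.15
Formula: NRC = (a250 + a500 + a1000 + a2000) / 4
Sum = 0.33 + 0.14 + 0.45 + 0.15 = 1.07
NRC = 1.07 / 4 = 0.2675
Rounded to nearest 0.05: 0.25

0.25


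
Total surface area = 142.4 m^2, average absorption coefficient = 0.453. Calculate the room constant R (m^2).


Given values:
  S = 142.4 m^2, alpha = 0.453
Formula: R = S * alpha / (1 - alpha)
Numerator: 142.4 * 0.453 = 64.5072
Denominator: 1 - 0.453 = 0.547
R = 64.5072 / 0.547 = 117.93

117.93 m^2


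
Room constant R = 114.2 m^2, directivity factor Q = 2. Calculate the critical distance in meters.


Given values:
  R = 114.2 m^2, Q = 2
Formula: d_c = 0.141 * sqrt(Q * R)
Compute Q * R = 2 * 114.2 = 228.4
Compute sqrt(228.4) = 15.1129
d_c = 0.141 * 15.1129 = 2.131

2.131 m


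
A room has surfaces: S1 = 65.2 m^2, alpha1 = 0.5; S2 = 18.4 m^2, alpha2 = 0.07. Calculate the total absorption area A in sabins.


Given surfaces:
  Surface 1: 65.2 * 0.5 = 32.6
  Surface 2: 18.4 * 0.07 = 1.288
Formula: A = sum(Si * alpha_i)
A = 32.6 + 1.288
A = 33.89

33.89 sabins


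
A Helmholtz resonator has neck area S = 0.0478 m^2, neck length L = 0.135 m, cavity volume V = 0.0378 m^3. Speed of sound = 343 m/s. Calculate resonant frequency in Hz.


Given values:
  S = 0.0478 m^2, L = 0.135 m, V = 0.0378 m^3, c = 343 m/s
Formula: f = (c / (2*pi)) * sqrt(S / (V * L))
Compute V * L = 0.0378 * 0.135 = 0.005103
Compute S / (V * L) = 0.0478 / 0.005103 = 9.367
Compute sqrt(9.367) = 3.060556
Compute c / (2*pi) = 343 / 6.283185 = 54.590148
f = 54.590148 * 3.060556 = 167.08

167.08 Hz


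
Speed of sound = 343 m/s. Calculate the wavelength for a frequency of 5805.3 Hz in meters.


Given values:
  c = 343 m/s, f = 5805.3 Hz
Formula: lambda = c / f
lambda = 343 / 5805.3
lambda = 0.0591

0.0591 m


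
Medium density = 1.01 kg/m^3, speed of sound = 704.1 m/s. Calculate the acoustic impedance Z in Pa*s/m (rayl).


Given values:
  rho = 1.01 kg/m^3
  c = 704.1 m/s
Formula: Z = rho * c
Z = 1.01 * 704.1
Z = 711.14

711.14 rayl
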